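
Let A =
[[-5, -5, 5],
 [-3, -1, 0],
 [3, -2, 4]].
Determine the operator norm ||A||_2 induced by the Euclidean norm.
||A||_2 ≈ 9.1441 (= sqrt(largest eigenvalue of A^T A))

||A||_2 = sigma_max(A) = sqrt(lambda_max(A^T A)). Form the symmetric matrix M = A^T A =
[[43, 22, -13],
 [22, 30, -33],
 [-13, -33, 41]].
Its characteristic polynomial (trace, sum of principal 2x2 minors, determinant of M give the coefficients) is
  p(λ) = det(λ I - M) = λ^3 - 114λ^2 + 2541λ - 25.
No integer candidate from the rational root theorem (±divisors of 25) is a root, so the roots are irrational. The cubic discriminant is Δ = 18267502617 > 0, so there are three distinct real roots. p(0) = -25 and p(1) = 2403 have opposite signs, so a root lies in (0, 1); Newton's method refines it to λ ≈ 0.0098. p(30) = 605 and p(31) = -1017 have opposite signs, so a root lies in (30, 31); Newton's method refines it to λ ≈ 30.3763. p(83) = -2681 and p(84) = 1739 have opposite signs, so a root lies in (83, 84); Newton's method refines it to λ ≈ 83.6139. Check (Vieta): the three roots sum to 114, matching tr M = 114.
So the eigenvalues of A^T A are ≈ 0.0098, 30.3763, 83.6139 (all ≥ 0, as they must be for A^T A). The largest is λ_max ≈ 83.6139, hence ||A||_2 = sqrt(λ_max) ≈ 9.1441.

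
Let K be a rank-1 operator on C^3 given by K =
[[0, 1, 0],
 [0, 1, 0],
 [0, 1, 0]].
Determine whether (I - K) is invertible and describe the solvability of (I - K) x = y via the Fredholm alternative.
(I - K) is singular (det(I - K) = 0, i.e. 1 ∈ sigma(K)). (I - K) x = y is solvable iff y ⊥ ker((I - K)^*) = span{(0, 1, 0)}, i.e. iff y_2 = 0. When solvable, the solutions are x = y + c·(1, 1, 1), c arbitrary (ker(I - K) = span{(1, 1, 1)}, dimension 1).

K has rank 1, so it is an outer product K = u v^T: every row of K is a multiple of one row vector. Reading off the entries, u = (1, 1, 1) and v = (0, 1, 0) (row i of K equals u_i·v^T). A rank-one matrix u v^T satisfies K u = u (v·u) and kills the (2)-dimensional subspace v^⊥, so its characteristic polynomial is lambda^2 (lambda - v·u) with v·u = tr K = 1. Hence the eigenvalues of I - K are 1 (multiplicity 2) and 1 - (1) = 0, so det(I - K) = 0. (Direct check: I - K =
[[1, -1, 0],
 [0, 0, 0],
 [0, -1, 1]]
has determinant 0.) So 1 is an eigenvalue of K and (I - K) is not invertible. The finite-dimensional Fredholm alternative says: either (I - K) is invertible, or ker(I - K) ≠ {0} and then range(I - K) = ker((I - K)^*)^⊥, with dim ker(I - K) = dim ker((I - K)^*). We are in the second case, so we need both kernels. Kernel of I - K: (I - K) u = u - u (v·u) = u - u = 0, so ker(I - K) = span{u} = span{(1, 1, 1)} (it is exactly 1-dimensional because rank(I - K) = 2). Kernel of the adjoint: K is real, so (I - K)^* = I - K^T = I - v u^T, and (I - v u^T) v = v - v (u·v) = 0; hence ker((I - K)^*) = span{v} = span{(0, 1, 0)}. Therefore (I - K) x = y is solvable iff <y, v> = 0, i.e. iff y_2 = 0. When this holds, K y = u (v·y) = 0, so (I - K) y = y and x = y is a particular solution; the full solution set is the line x = y + c·u = y + c·(1, 1, 1), c ∈ C.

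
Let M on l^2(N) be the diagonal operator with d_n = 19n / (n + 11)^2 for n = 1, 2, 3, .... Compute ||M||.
||M|| = 19/44 (attained at n = 11)

For M diagonal, ||M|| = sup_n |d_n|. Treat f(x) = 19x / (x + 11)^2 for real x > 0. By the quotient rule, f'(x) = 19(11 - x)/(x + 11)^3, which is positive for x < 11 and negative for x > 11. So f has a unique maximum at x = 11, and since 11 is a positive integer, the supremum over n ≥ 1 is attained at n = 11: d_11 = 19·11/(11 + 11)^2 = 19·11/484 = 19/44. Hence ||M|| = 19/44.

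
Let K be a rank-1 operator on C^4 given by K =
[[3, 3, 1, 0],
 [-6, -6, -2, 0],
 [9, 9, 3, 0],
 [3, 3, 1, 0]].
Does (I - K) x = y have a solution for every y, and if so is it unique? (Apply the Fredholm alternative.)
(I - K) is invertible (det(I - K) = 1 ≠ 0), so for every y in C^4 the equation (I - K) x = y has a unique solution.

K has rank 1, so it is an outer product K = u v^T: every row of K is a multiple of one row vector. Reading off the entries, u = (-1, 2, -3, -1) and v = (-3, -3, -1, 0) (row i of K equals u_i·v^T). A rank-one matrix u v^T satisfies K u = u (v·u) and kills the (3)-dimensional subspace v^⊥, so its characteristic polynomial is lambda^3 (lambda - v·u) with v·u = tr K = 0. Hence the eigenvalues of I - K are 1 (multiplicity 3) and 1 - (0) = 1, so det(I - K) = 1. (Direct check: I - K =
[[-2, -3, -1, 0],
 [6, 7, 2, 0],
 [-9, -9, -2, 0],
 [-3, -3, -1, 1]]
has determinant 1.) The finite-dimensional Fredholm alternative says: either (I - K) is invertible, or ker(I - K) ≠ {0} and then range(I - K) = ker((I - K)^*)^⊥, with dim ker(I - K) = dim ker((I - K)^*). Since det(I - K) ≠ 0, 1 is not an eigenvalue of K and ker(I - K) = {0}, so we are in the first case: for every y there is a unique x = (I - K)^(-1) y. Explicitly, by the Sherman–Morrison formula, (I - u v^T)^(-1) = I + u v^T/(1 - v·u), i.e. (I - K)^(-1) = I + K.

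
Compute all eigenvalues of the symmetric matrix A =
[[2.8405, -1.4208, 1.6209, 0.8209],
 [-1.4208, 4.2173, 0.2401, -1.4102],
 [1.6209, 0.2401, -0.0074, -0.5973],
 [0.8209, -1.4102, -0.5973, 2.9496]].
sigma(A) ≈ {-1, 2, 3, 6}

A is real symmetric, so its spectrum consists of real eigenvalues. Expanding the characteristic polynomial of the displayed matrix gives
  det(λ I - A) = p(λ) = λ^4 + (-10)λ^3 + (25)λ^2 + (0.002)λ + (-36.0043).
Solving p(λ) = 0 yields eigenvalues ≈ -1, 2, 3, 6. (A is shown rounded to 4 decimals, so these recover the underlying integer eigenvalues to within that precision.)
Verification: the trace of A = 10 equals the sum of eigenvalues 10, and det(A) ≈ -36.0043 matches the eigenvalue product -36.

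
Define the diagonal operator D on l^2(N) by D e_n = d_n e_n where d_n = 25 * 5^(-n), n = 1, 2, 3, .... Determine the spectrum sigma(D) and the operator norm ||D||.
sigma(D) = {25 * 5^(-n) : n ≥ 1} ∪ {0}; ||D|| = 5

A bounded diagonal operator on l^2 with diagonal entries d_n has spectrum equal to the closure of {d_n : n ≥ 1}: every d_n is an eigenvalue (with eigenvector e_n), so {d_n} ⊂ sigma(D); the spectrum is closed, so its closure is too; and for lambda not in the closure, (D - lambda I) has bounded inverse (the diagonal entries 1/(d_n - lambda) are bounded). For our sequence d_n = 25 * 5^(-n), n = 1, 2, 3, ...:
  - {d_n} = {25 * 5^(-n) : n ≥ 1}; the only limit point is 0
  - closure = {25 * 5^(-n) : n ≥ 1} ∪ {0}
For the norm: a diagonal operator has ||D|| = sup_n |d_n|. Here d_n = 25 * 5^(-n) is positive and decreasing, so sup_n |d_n| = d_1 = 25/5 = 5. So ||D|| = 5.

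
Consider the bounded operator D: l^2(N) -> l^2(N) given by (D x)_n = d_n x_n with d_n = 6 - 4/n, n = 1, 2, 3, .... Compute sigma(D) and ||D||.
sigma(D) = {6 - 4/n : n ≥ 1} ∪ {6}; ||D|| = 6

A bounded diagonal operator on l^2 with diagonal entries d_n has spectrum equal to the closure of {d_n : n ≥ 1}: every d_n is an eigenvalue (with eigenvector e_n), so {d_n} ⊂ sigma(D); the spectrum is closed, so its closure is too; and for lambda not in the closure, (D - lambda I) has bounded inverse (the diagonal entries 1/(d_n - lambda) are bounded). For our sequence d_n = 6 - 4/n, n = 1, 2, 3, ...:
  - {d_n} = {6 - 4/n : n ≥ 1}; the only limit point is 6
  - closure = {6 - 4/n : n ≥ 1} ∪ {6}
For the norm: a diagonal operator has ||D|| = sup_n |d_n|. Here d_n = 6 - 4/n increases monotonically from d_1 = 2 toward 6, with all terms in [2, 6); so sup_n |d_n| = 6 (the supremum is the limit, not attained). So ||D|| = 6.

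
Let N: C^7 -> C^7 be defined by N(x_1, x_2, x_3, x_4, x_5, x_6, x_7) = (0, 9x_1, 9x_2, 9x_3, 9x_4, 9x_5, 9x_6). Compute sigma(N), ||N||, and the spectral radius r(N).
sigma(N) = {0}; ||N|| = 9; r(N) = 0. (N is nilpotent with N^7 = 0.)

On C^7, N is a strictly lower-triangular matrix with 9 on the subdiagonal and zeros elsewhere, so its characteristic polynomial is lambda^7 and every eigenvalue is 0: sigma(N) = {0}. For the operator norm, N e_i = 9e_{i+1} for i = 1, ..., 6 and N e_7 = 0, so the singular values of N are 9 (with multiplicity 6) and 0; hence ||N|| = 9. The spectral radius r(N) = max|lambda| = 0. Note ||N|| > r(N) — characteristic of non-normal nilpotent operators. Indeed N^7 = 0.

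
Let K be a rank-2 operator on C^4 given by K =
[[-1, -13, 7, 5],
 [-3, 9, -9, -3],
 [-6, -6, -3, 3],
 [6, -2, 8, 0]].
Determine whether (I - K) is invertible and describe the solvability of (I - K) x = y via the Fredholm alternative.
(I - K) is invertible (det(I - K) = -148 ≠ 0), so for every y in C^4 the equation (I - K) x = y has a unique solution.

K has rank 2 and factors as K = U V^T = u1 v1^T + u2 v2^T with u1 = (-3, 3, 0, -2), v1 = (-1, 3, -3, -1), u2 = (-2, 0, -3, 2), v2 = (2, 2, 1, -1) (multiplying out reproduces the displayed K). The nonzero eigenvalues of U V^T coincide with those of the 2 x 2 matrix G = V^T U = [[v1·u1, v1·u2], [v2·u1, v2·u2]] = [[14, 9], [2, -9]], and by the Sylvester determinant identity det(I_4 - U V^T) = det(I_2 - V^T U) = det([[-13, -9], [-2, 10]]) = (-13)(10) - (-9)(-2) = -148. (Direct check: I - K =
[[2, 13, -7, -5],
 [3, -8, 9, 3],
 [6, 6, 4, -3],
 [-6, 2, -8, 1]]
has determinant -148.) The finite-dimensional Fredholm alternative says: either (I - K) is invertible, or ker(I - K) ≠ {0} and then range(I - K) = ker((I - K)^*)^⊥, with dim ker(I - K) = dim ker((I - K)^*). Since det(I - K) ≠ 0, 1 is not an eigenvalue of K and ker(I - K) = {0}, so we are in the first case: for every y there is a unique x = (I - K)^(-1) y. (Explicitly, by the Woodbury identity, (I - U V^T)^(-1) = I + U (I_2 - G)^(-1) V^T.)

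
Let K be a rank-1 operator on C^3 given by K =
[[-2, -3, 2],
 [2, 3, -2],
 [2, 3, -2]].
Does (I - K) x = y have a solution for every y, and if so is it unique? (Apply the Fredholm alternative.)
(I - K) is invertible (det(I - K) = 2 ≠ 0), so for every y in C^3 the equation (I - K) x = y has a unique solution.

K has rank 1, so it is an outer product K = u v^T: every row of K is a multiple of one row vector. Reading off the entries, u = (-1, 1, 1) and v = (2, 3, -2) (row i of K equals u_i·v^T). A rank-one matrix u v^T satisfies K u = u (v·u) and kills the (2)-dimensional subspace v^⊥, so its characteristic polynomial is lambda^2 (lambda - v·u) with v·u = tr K = -1. Hence the eigenvalues of I - K are 1 (multiplicity 2) and 1 - (-1) = 2, so det(I - K) = 2. (Direct check: I - K =
[[3, 3, -2],
 [-2, -2, 2],
 [-2, -3, 3]]
has determinant 2.) The finite-dimensional Fredholm alternative says: either (I - K) is invertible, or ker(I - K) ≠ {0} and then range(I - K) = ker((I - K)^*)^⊥, with dim ker(I - K) = dim ker((I - K)^*). Since det(I - K) ≠ 0, 1 is not an eigenvalue of K and ker(I - K) = {0}, so we are in the first case: for every y there is a unique x = (I - K)^(-1) y. Explicitly, by the Sherman–Morrison formula, (I - u v^T)^(-1) = I + u v^T/(1 - v·u), i.e. (I - K)^(-1) = I + K/(2).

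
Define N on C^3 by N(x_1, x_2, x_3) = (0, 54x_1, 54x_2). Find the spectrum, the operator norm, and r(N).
sigma(N) = {0}; ||N|| = 54; r(N) = 0. (N is nilpotent with N^3 = 0.)

On C^3, N is a strictly lower-triangular matrix with 54 on the subdiagonal and zeros elsewhere, so its characteristic polynomial is lambda^3 and every eigenvalue is 0: sigma(N) = {0}. For the operator norm, N e_i = 54e_{i+1} for i = 1, ..., 2 and N e_3 = 0, so the singular values of N are 54 (with multiplicity 2) and 0; hence ||N|| = 54. The spectral radius r(N) = max|lambda| = 0. Note ||N|| > r(N) — characteristic of non-normal nilpotent operators. Indeed N^3 = 0.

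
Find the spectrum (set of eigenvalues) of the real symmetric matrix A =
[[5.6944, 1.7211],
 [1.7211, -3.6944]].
sigma(A) ≈ {-4, 6}

A is real symmetric, so its spectrum consists of real eigenvalues. Expanding the characteristic polynomial of the displayed matrix gives
  det(λ I - A) = p(λ) = λ^2 + (-2)λ + (-24).
Solving p(λ) = 0 yields eigenvalues ≈ -4, 6. (A is shown rounded to 4 decimals, so these recover the underlying integer eigenvalues to within that precision.)
Verification: the trace of A = 2 equals the sum of eigenvalues 2, and det(A) ≈ -23.9996 matches the eigenvalue product -24.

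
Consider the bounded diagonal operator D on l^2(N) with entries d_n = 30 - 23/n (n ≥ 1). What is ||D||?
||D|| = 30

For a diagonal operator on l^2 with entries d_n, ||D|| = sup_n |d_n|. Here d_1 = 7, d_2 = 37/2, ..., and d_n = 30 - 23/n increases monotonically toward 30. All terms lie in [7, 30), so |d_n| = d_n and the supremum is the limit 30, which is not attained by any individual d_n. Hence ||D|| = 30.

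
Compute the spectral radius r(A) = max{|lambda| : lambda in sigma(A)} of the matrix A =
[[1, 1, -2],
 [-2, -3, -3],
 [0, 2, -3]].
r(A) = sqrt(17) ≈ 4.1231

The eigenvalues of A are the roots of its characteristic polynomial. With M = A (coefficients from the trace, the sum of principal 2x2 minors, and det A):
  p(λ) = det(λ I - M) = λ^3 + 5λ^2 + 11λ - 17.
By the rational root theorem any rational root is an integer divisor of 17. Testing λ = 1: p(1) = 1 + 5 + 11 - 17 = 0, so λ = 1 is a root. Dividing out (λ - 1) leaves p(λ) = (λ - 1)(λ^2 + 6λ + 17). For λ^2 + 6λ + 17 the discriminant is -32. It is negative, so the roots are the complex-conjugate pair λ = -3 ± (sqrt(32)/2) i ≈ -3 ± 2.8284i. For a conjugate pair the product of the roots equals the constant term, so |λ|^2 = 17 and |λ| = sqrt(17) ≈ 4.1231.
Thus the eigenvalues (to 4 decimals) are -3 ± 2.8284i (modulus 4.1231); 1 (modulus 1). The spectral radius is the largest modulus: r(A) = sqrt(17) ≈ 4.1231. (Cross-check: r(A) ≤ ||A||_2 ≈ 4.8713; equality holds whenever A is normal, though it can also hold for some non-normal A.)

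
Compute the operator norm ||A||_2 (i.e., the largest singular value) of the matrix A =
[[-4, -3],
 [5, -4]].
||A||_2 = sqrt((66 + sqrt(512))/2) ≈ 6.6569 (= sqrt(largest eigenvalue of A^T A))

||A||_2 = sigma_max(A) = sqrt(lambda_max(A^T A)). Form the symmetric matrix M = A^T A =
[[41, -8],
 [-8, 25]].
Its characteristic polynomial (trace, determinant of M give the coefficients) is
  p(λ) = det(λ I - M) = λ^2 - 66λ + 961.
For λ^2 - 66λ + 961 the discriminant is 512. It is nonnegative but not a perfect square, so the roots are real and irrational: λ = (66 ± sqrt(512))/2 ≈ 44.3137, 21.6863.
So the eigenvalues of A^T A are ≈ 21.6863, 44.3137 (all ≥ 0, as they must be for A^T A). The largest is λ_max = (66 + sqrt(512))/2 ≈ 44.3137, hence ||A||_2 = sqrt(λ_max) = sqrt((66 + sqrt(512))/2) ≈ 6.6569.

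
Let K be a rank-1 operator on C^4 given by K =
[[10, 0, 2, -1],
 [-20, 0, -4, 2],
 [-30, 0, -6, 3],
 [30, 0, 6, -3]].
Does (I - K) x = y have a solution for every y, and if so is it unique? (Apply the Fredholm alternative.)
(I - K) is singular (det(I - K) = 0, i.e. 1 ∈ sigma(K)). (I - K) x = y is solvable iff y ⊥ ker((I - K)^*) = span{(10, 0, 2, -1)}, i.e. iff 10y_1 + 2y_3 - y_4 = 0. When solvable, the solutions are x = y + c·(1, -2, -3, 3), c arbitrary (ker(I - K) = span{(1, -2, -3, 3)}, dimension 1).

K has rank 1, so it is an outer product K = u v^T: every row of K is a multiple of one row vector. Reading off the entries, u = (1, -2, -3, 3) and v = (10, 0, 2, -1) (row i of K equals u_i·v^T). A rank-one matrix u v^T satisfies K u = u (v·u) and kills the (3)-dimensional subspace v^⊥, so its characteristic polynomial is lambda^3 (lambda - v·u) with v·u = tr K = 1. Hence the eigenvalues of I - K are 1 (multiplicity 3) and 1 - (1) = 0, so det(I - K) = 0. (Direct check: I - K =
[[-9, 0, -2, 1],
 [20, 1, 4, -2],
 [30, 0, 7, -3],
 [-30, 0, -6, 4]]
has determinant 0.) So 1 is an eigenvalue of K and (I - K) is not invertible. The finite-dimensional Fredholm alternative says: either (I - K) is invertible, or ker(I - K) ≠ {0} and then range(I - K) = ker((I - K)^*)^⊥, with dim ker(I - K) = dim ker((I - K)^*). We are in the second case, so we need both kernels. Kernel of I - K: (I - K) u = u - u (v·u) = u - u = 0, so ker(I - K) = span{u} = span{(1, -2, -3, 3)} (it is exactly 1-dimensional because rank(I - K) = 3). Kernel of the adjoint: K is real, so (I - K)^* = I - K^T = I - v u^T, and (I - v u^T) v = v - v (u·v) = 0; hence ker((I - K)^*) = span{v} = span{(10, 0, 2, -1)}. Therefore (I - K) x = y is solvable iff <y, v> = 0, i.e. iff 10y_1 + 2y_3 - y_4 = 0. When this holds, K y = u (v·y) = 0, so (I - K) y = y and x = y is a particular solution; the full solution set is the line x = y + c·u = y + c·(1, -2, -3, 3), c ∈ C.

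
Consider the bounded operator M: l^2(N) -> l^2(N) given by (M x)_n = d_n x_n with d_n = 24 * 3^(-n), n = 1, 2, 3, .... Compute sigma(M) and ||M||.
sigma(M) = {24 * 3^(-n) : n ≥ 1} ∪ {0}; ||M|| = 8

A bounded diagonal operator on l^2 with diagonal entries d_n has spectrum equal to the closure of {d_n : n ≥ 1}: every d_n is an eigenvalue (with eigenvector e_n), so {d_n} ⊂ sigma(M); the spectrum is closed, so its closure is too; and for lambda not in the closure, (M - lambda I) has bounded inverse (the diagonal entries 1/(d_n - lambda) are bounded). For our sequence d_n = 24 * 3^(-n), n = 1, 2, 3, ...:
  - {d_n} = {24 * 3^(-n) : n ≥ 1}; the only limit point is 0
  - closure = {24 * 3^(-n) : n ≥ 1} ∪ {0}
For the norm: a diagonal operator has ||M|| = sup_n |d_n|. Here d_n = 24 * 3^(-n) is positive and decreasing, so sup_n |d_n| = d_1 = 24/3 = 8. So ||M|| = 8.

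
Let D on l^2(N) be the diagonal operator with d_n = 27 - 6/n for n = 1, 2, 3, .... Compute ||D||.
||D|| = 27

For a diagonal operator on l^2 with entries d_n, ||D|| = sup_n |d_n|. Here d_1 = 21, d_2 = 24, ..., and d_n = 27 - 6/n increases monotonically toward 27. All terms lie in [21, 27), so |d_n| = d_n and the supremum is the limit 27, which is not attained by any individual d_n. Hence ||D|| = 27.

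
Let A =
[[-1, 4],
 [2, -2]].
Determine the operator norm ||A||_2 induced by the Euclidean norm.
||A||_2 = sqrt((25 + sqrt(481))/2) ≈ 4.8442 (= sqrt(largest eigenvalue of A^T A))

||A||_2 = sigma_max(A) = sqrt(lambda_max(A^T A)). Form the symmetric matrix M = A^T A =
[[5, -8],
 [-8, 20]].
Its characteristic polynomial (trace, determinant of M give the coefficients) is
  p(λ) = det(λ I - M) = λ^2 - 25λ + 36.
For λ^2 - 25λ + 36 the discriminant is 481. It is nonnegative but not a perfect square, so the roots are real and irrational: λ = (25 ± sqrt(481))/2 ≈ 23.4659, 1.5341.
So the eigenvalues of A^T A are ≈ 1.5341, 23.4659 (all ≥ 0, as they must be for A^T A). The largest is λ_max = (25 + sqrt(481))/2 ≈ 23.4659, hence ||A||_2 = sqrt(λ_max) = sqrt((25 + sqrt(481))/2) ≈ 4.8442.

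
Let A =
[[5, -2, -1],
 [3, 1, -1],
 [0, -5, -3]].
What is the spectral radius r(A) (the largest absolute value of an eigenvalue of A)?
r(A) ≈ 3.6136

The eigenvalues of A are the roots of its characteristic polynomial. With M = A (coefficients from the trace, the sum of principal 2x2 minors, and det A):
  p(λ) = det(λ I - M) = λ^3 - 3λ^2 - 12λ + 43.
No integer candidate from the rational root theorem (±divisors of 43) is a root, so the roots are irrational. The cubic discriminant is Δ = -9207 < 0, so there is one real root and a complex-conjugate pair. p(-4) = -21 and p(-3) = 25 have opposite signs, so a root lies in (-4, -3); Newton's method refines it to λ ≈ -3.6136. Dividing out (λ - (-3.6136)) leaves approximately λ^2 - 6.6136λ + 11.8993. For λ^2 - 6.6136λ + 11.8993 the discriminant is -3.8571. It is negative, so the remaining roots are the complex-conjugate pair λ ≈ 3.3068 ± 0.982i. Their product equals the constant term, so |λ|^2 ≈ 11.8993 and |λ| ≈ 3.4495.
Thus the eigenvalues (to 4 decimals) are -3.6136 (modulus 3.6136); 3.3068 ± 0.982i (modulus 3.4495). The spectral radius is the largest modulus: r(A) ≈ 3.6136. (Cross-check: r(A) ≤ ||A||_2 ≈ 6.8569; equality holds whenever A is normal, though it can also hold for some non-normal A.)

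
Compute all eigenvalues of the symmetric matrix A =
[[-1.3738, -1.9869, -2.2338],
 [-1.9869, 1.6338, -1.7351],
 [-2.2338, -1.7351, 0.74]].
sigma(A) ≈ {-4, 2, 3}

A is real symmetric, so its spectrum consists of real eigenvalues. Expanding the characteristic polynomial of the displayed matrix gives
  det(λ I - A) = p(λ) = λ^3 + (-1)λ^2 + (-14)λ + (24).
Solving p(λ) = 0 yields eigenvalues ≈ -4, 2, 3. (A is shown rounded to 4 decimals, so these recover the underlying integer eigenvalues to within that precision.)
Verification: the trace of A = 1 equals the sum of eigenvalues 1, and det(A) ≈ -24.0007 matches the eigenvalue product -24.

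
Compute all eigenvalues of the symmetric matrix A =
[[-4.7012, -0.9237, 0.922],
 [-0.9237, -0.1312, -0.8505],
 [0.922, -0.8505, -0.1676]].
sigma(A) ≈ {-5, -1, 1}

A is real symmetric, so its spectrum consists of real eigenvalues. Expanding the characteristic polynomial of the displayed matrix gives
  det(λ I - A) = p(λ) = λ^3 + (5)λ^2 + (-1)λ + (-5).
Solving p(λ) = 0 yields eigenvalues ≈ -5, -1, 1. (A is shown rounded to 4 decimals, so these recover the underlying integer eigenvalues to within that precision.)
Verification: the trace of A = -5 equals the sum of eigenvalues -5, and det(A) ≈ 5.0004 matches the eigenvalue product 5.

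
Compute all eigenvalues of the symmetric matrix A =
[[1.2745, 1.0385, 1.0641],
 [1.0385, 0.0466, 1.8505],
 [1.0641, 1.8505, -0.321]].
sigma(A) ≈ {-2, 0, 3}

A is real symmetric, so its spectrum consists of real eigenvalues. Expanding the characteristic polynomial of the displayed matrix gives
  det(λ I - A) = p(λ) = λ^3 + (-1)λ^2 + (-6)λ + (0).
Solving p(λ) = 0 yields eigenvalues ≈ -2, 0, 3. (A is shown rounded to 4 decimals, so these recover the underlying integer eigenvalues to within that precision.)
Verification: the trace of A = 1 equals the sum of eigenvalues 1, and det(A) ≈ -0.0001 matches the eigenvalue product 0.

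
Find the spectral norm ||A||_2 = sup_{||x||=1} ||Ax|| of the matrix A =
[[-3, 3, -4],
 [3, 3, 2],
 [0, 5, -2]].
||A||_2 ≈ 7.3961 (= sqrt(largest eigenvalue of A^T A))

||A||_2 = sigma_max(A) = sqrt(lambda_max(A^T A)). Form the symmetric matrix M = A^T A =
[[18, 0, 18],
 [0, 43, -16],
 [18, -16, 24]].
Its characteristic polynomial (trace, sum of principal 2x2 minors, determinant of M give the coefficients) is
  p(λ) = det(λ I - M) = λ^3 - 85λ^2 + 1658λ - 36.
No integer candidate from the rational root theorem (±divisors of 36) is a root, so the roots are irrational. The cubic discriminant is Δ = 1632989300 > 0, so there are three distinct real roots. p(0) = -36 and p(1) = 1538 have opposite signs, so a root lies in (0, 1); Newton's method refines it to λ ≈ 0.0217. p(30) = 204 and p(31) = -532 have opposite signs, so a root lies in (30, 31); Newton's method refines it to λ ≈ 30.2755. p(54) = -900 and p(55) = 404 have opposite signs, so a root lies in (54, 55); Newton's method refines it to λ ≈ 54.7028. Check (Vieta): the three roots sum to 85, matching tr M = 85.
So the eigenvalues of A^T A are ≈ 0.0217, 30.2755, 54.7028 (all ≥ 0, as they must be for A^T A). The largest is λ_max ≈ 54.7028, hence ||A||_2 = sqrt(λ_max) ≈ 7.3961.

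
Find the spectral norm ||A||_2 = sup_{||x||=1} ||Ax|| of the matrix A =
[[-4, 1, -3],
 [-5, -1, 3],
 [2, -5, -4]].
||A||_2 ≈ 7.6926 (= sqrt(largest eigenvalue of A^T A))

||A||_2 = sigma_max(A) = sqrt(lambda_max(A^T A)). Form the symmetric matrix M = A^T A =
[[45, -9, -11],
 [-9, 27, 14],
 [-11, 14, 34]].
Its characteristic polynomial (trace, sum of principal 2x2 minors, determinant of M give the coefficients) is
  p(λ) = det(λ I - M) = λ^3 - 106λ^2 + 3265λ - 29241.
No integer candidate from the rational root theorem (±divisors of 29241) is a root, so the roots are irrational. The cubic discriminant is Δ = 324098409 > 0, so there are three distinct real roots. p(16) = -41 and p(17) = 543 have opposite signs, so a root lies in (16, 17); Newton's method refines it to λ ≈ 16.0643. p(30) = 309 and p(31) = -101 have opposite signs, so a root lies in (30, 31); Newton's method refines it to λ ≈ 30.76. p(59) = -213 and p(60) = 1059 have opposite signs, so a root lies in (59, 60); Newton's method refines it to λ ≈ 59.1757. Check (Vieta): the three roots sum to 106, matching tr M = 106.
So the eigenvalues of A^T A are ≈ 16.0643, 30.76, 59.1757 (all ≥ 0, as they must be for A^T A). The largest is λ_max ≈ 59.1757, hence ||A||_2 = sqrt(λ_max) ≈ 7.6926.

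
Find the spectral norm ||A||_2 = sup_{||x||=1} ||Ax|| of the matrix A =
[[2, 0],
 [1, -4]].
||A||_2 = sqrt((21 + sqrt(185))/2) ≈ 4.1594 (= sqrt(largest eigenvalue of A^T A))

||A||_2 = sigma_max(A) = sqrt(lambda_max(A^T A)). Form the symmetric matrix M = A^T A =
[[5, -4],
 [-4, 16]].
Its characteristic polynomial (trace, determinant of M give the coefficients) is
  p(λ) = det(λ I - M) = λ^2 - 21λ + 64.
For λ^2 - 21λ + 64 the discriminant is 185. It is nonnegative but not a perfect square, so the roots are real and irrational: λ = (21 ± sqrt(185))/2 ≈ 17.3007, 3.6993.
So the eigenvalues of A^T A are ≈ 3.6993, 17.3007 (all ≥ 0, as they must be for A^T A). The largest is λ_max = (21 + sqrt(185))/2 ≈ 17.3007, hence ||A||_2 = sqrt(λ_max) = sqrt((21 + sqrt(185))/2) ≈ 4.1594.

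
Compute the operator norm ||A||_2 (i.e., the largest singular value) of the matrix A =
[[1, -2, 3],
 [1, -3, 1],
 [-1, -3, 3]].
||A||_2 = sqrt((42 + sqrt(1252))/2) ≈ 6.2203 (= sqrt(largest eigenvalue of A^T A))

||A||_2 = sigma_max(A) = sqrt(lambda_max(A^T A)). Form the symmetric matrix M = A^T A =
[[3, -2, 1],
 [-2, 22, -18],
 [1, -18, 19]].
Its characteristic polynomial (trace, sum of principal 2x2 minors, determinant of M give the coefficients) is
  p(λ) = det(λ I - M) = λ^3 - 44λ^2 + 212λ - 256.
By the rational root theorem any rational root is an integer divisor of 256. Testing λ = 2: p(2) = 8 - 176 + 424 - 256 = 0, so λ = 2 is a root. Dividing out (λ - 2) leaves p(λ) = (λ - 2)(λ^2 - 42λ + 128). For λ^2 - 42λ + 128 the discriminant is 1252. It is nonnegative but not a perfect square, so the roots are real and irrational: λ = (42 ± sqrt(1252))/2 ≈ 38.6918, 3.3082.
So the eigenvalues of A^T A are ≈ 2, 3.3082, 38.6918 (all ≥ 0, as they must be for A^T A). The largest is λ_max = (42 + sqrt(1252))/2 ≈ 38.6918, hence ||A||_2 = sqrt(λ_max) = sqrt((42 + sqrt(1252))/2) ≈ 6.2203.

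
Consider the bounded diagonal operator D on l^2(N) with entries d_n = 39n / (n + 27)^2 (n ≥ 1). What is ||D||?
||D|| = 13/36 (attained at n = 27)

For D diagonal, ||D|| = sup_n |d_n|. Treat f(x) = 39x / (x + 27)^2 for real x > 0. By the quotient rule, f'(x) = 39(27 - x)/(x + 27)^3, which is positive for x < 27 and negative for x > 27. So f has a unique maximum at x = 27, and since 27 is a positive integer, the supremum over n ≥ 1 is attained at n = 27: d_27 = 39·27/(27 + 27)^2 = 39·27/2916 = 13/36. Hence ||D|| = 13/36.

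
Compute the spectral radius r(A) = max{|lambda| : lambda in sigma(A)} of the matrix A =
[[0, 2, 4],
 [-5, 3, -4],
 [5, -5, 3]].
r(A) ≈ 8.7807

The eigenvalues of A are the roots of its characteristic polynomial. With M = A (coefficients from the trace, the sum of principal 2x2 minors, and det A):
  p(λ) = det(λ I - M) = λ^3 - 6λ^2 - 21λ - 30.
No integer candidate from the rational root theorem (±divisors of 30) is a root, so the roots are irrational. The cubic discriminant is Δ = -65340 < 0, so there is one real root and a complex-conjugate pair. p(8) = -70 and p(9) = 24 have opposite signs, so a root lies in (8, 9); Newton's method refines it to λ ≈ 8.7807. Dividing out (λ - (8.7807)) leaves approximately λ^2 + 2.7807λ + 3.4166. For λ^2 + 2.7807λ + 3.4166 the discriminant is -5.934. It is negative, so the remaining roots are the complex-conjugate pair λ ≈ -1.3904 ± 1.218i. Their product equals the constant term, so |λ|^2 ≈ 3.4166 and |λ| ≈ 1.8484.
Thus the eigenvalues (to 4 decimals) are 8.7807 (modulus 8.7807); -1.3904 ± 1.218i (modulus 1.8484). The spectral radius is the largest modulus: r(A) ≈ 8.7807. (Cross-check: r(A) ≤ ||A||_2 ≈ 10.3669; equality holds whenever A is normal, though it can also hold for some non-normal A.)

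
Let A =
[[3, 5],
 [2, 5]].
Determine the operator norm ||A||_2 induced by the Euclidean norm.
||A||_2 = sqrt((63 + sqrt(3869))/2) ≈ 7.9121 (= sqrt(largest eigenvalue of A^T A))

||A||_2 = sigma_max(A) = sqrt(lambda_max(A^T A)). Form the symmetric matrix M = A^T A =
[[13, 25],
 [25, 50]].
Its characteristic polynomial (trace, determinant of M give the coefficients) is
  p(λ) = det(λ I - M) = λ^2 - 63λ + 25.
For λ^2 - 63λ + 25 the discriminant is 3869. It is nonnegative but not a perfect square, so the roots are real and irrational: λ = (63 ± sqrt(3869))/2 ≈ 62.6006, 0.3994.
So the eigenvalues of A^T A are ≈ 0.3994, 62.6006 (all ≥ 0, as they must be for A^T A). The largest is λ_max = (63 + sqrt(3869))/2 ≈ 62.6006, hence ||A||_2 = sqrt(λ_max) = sqrt((63 + sqrt(3869))/2) ≈ 7.9121.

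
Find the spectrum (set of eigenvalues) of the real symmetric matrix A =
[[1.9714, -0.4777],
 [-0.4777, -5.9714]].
sigma(A) ≈ {-6, 2}

A is real symmetric, so its spectrum consists of real eigenvalues. Expanding the characteristic polynomial of the displayed matrix gives
  det(λ I - A) = p(λ) = λ^2 + (4)λ + (-12).
Solving p(λ) = 0 yields eigenvalues ≈ -6, 2. (A is shown rounded to 4 decimals, so these recover the underlying integer eigenvalues to within that precision.)
Verification: the trace of A = -4 equals the sum of eigenvalues -4, and det(A) ≈ -12.0002 matches the eigenvalue product -12.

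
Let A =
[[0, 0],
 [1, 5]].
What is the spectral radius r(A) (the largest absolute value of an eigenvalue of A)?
r(A) = 5

The eigenvalues of A are the roots of its characteristic polynomial. With M = A (coefficients from the trace and determinant):
  p(λ) = det(λ I - M) = λ^2 - 5λ.
For λ^2 - 5λ the discriminant is 25. It is a perfect square (5^2), so the roots are rational: λ = (5 ± 5)/2 = 5, 0.
Thus the eigenvalues (to 4 decimals) are 5 (modulus 5); 0 (modulus 0). The spectral radius is the largest modulus: r(A) = 5. (Cross-check: r(A) ≤ ||A||_2 ≈ 5.099; equality holds whenever A is normal, though it can also hold for some non-normal A.)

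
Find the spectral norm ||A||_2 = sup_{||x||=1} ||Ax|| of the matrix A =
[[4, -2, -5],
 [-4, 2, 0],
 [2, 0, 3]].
||A||_2 ≈ 7.4972 (= sqrt(largest eigenvalue of A^T A))

||A||_2 = sigma_max(A) = sqrt(lambda_max(A^T A)). Form the symmetric matrix M = A^T A =
[[36, -16, -14],
 [-16, 8, 10],
 [-14, 10, 34]].
Its characteristic polynomial (trace, sum of principal 2x2 minors, determinant of M give the coefficients) is
  p(λ) = det(λ I - M) = λ^3 - 78λ^2 + 1232λ - 400.
No integer candidate from the rational root theorem (±divisors of 400) is a root, so the roots are irrational. The cubic discriminant is Δ = 1682892544 > 0, so there are three distinct real roots. p(0) = -400 and p(1) = 755 have opposite signs, so a root lies in (0, 1); Newton's method refines it to λ ≈ 0.3316. p(21) = 335 and p(22) = -400 have opposite signs, so a root lies in (21, 22); Newton's method refines it to λ ≈ 21.4604. p(56) = -400 and p(57) = 1595 have opposite signs, so a root lies in (56, 57); Newton's method refines it to λ ≈ 56.208. Check (Vieta): the three roots sum to 78, matching tr M = 78.
So the eigenvalues of A^T A are ≈ 0.3316, 21.4604, 56.208 (all ≥ 0, as they must be for A^T A). The largest is λ_max ≈ 56.208, hence ||A||_2 = sqrt(λ_max) ≈ 7.4972.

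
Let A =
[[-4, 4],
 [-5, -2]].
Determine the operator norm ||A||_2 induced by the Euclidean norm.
||A||_2 = sqrt((61 + sqrt(585))/2) ≈ 6.5264 (= sqrt(largest eigenvalue of A^T A))

||A||_2 = sigma_max(A) = sqrt(lambda_max(A^T A)). Form the symmetric matrix M = A^T A =
[[41, -6],
 [-6, 20]].
Its characteristic polynomial (trace, determinant of M give the coefficients) is
  p(λ) = det(λ I - M) = λ^2 - 61λ + 784.
For λ^2 - 61λ + 784 the discriminant is 585. It is nonnegative but not a perfect square, so the roots are real and irrational: λ = (61 ± sqrt(585))/2 ≈ 42.5934, 18.4066.
So the eigenvalues of A^T A are ≈ 18.4066, 42.5934 (all ≥ 0, as they must be for A^T A). The largest is λ_max = (61 + sqrt(585))/2 ≈ 42.5934, hence ||A||_2 = sqrt(λ_max) = sqrt((61 + sqrt(585))/2) ≈ 6.5264.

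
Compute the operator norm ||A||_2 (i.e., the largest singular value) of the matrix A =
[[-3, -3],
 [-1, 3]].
||A||_2 = sqrt((28 + sqrt(208))/2) ≈ 4.6056 (= sqrt(largest eigenvalue of A^T A))

||A||_2 = sigma_max(A) = sqrt(lambda_max(A^T A)). Form the symmetric matrix M = A^T A =
[[10, 6],
 [6, 18]].
Its characteristic polynomial (trace, determinant of M give the coefficients) is
  p(λ) = det(λ I - M) = λ^2 - 28λ + 144.
For λ^2 - 28λ + 144 the discriminant is 208. It is nonnegative but not a perfect square, so the roots are real and irrational: λ = (28 ± sqrt(208))/2 ≈ 21.2111, 6.7889.
So the eigenvalues of A^T A are ≈ 6.7889, 21.2111 (all ≥ 0, as they must be for A^T A). The largest is λ_max = (28 + sqrt(208))/2 ≈ 21.2111, hence ||A||_2 = sqrt(λ_max) = sqrt((28 + sqrt(208))/2) ≈ 4.6056.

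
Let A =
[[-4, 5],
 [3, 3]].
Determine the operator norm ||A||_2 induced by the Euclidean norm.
||A||_2 = sqrt((59 + sqrt(565))/2) ≈ 6.4331 (= sqrt(largest eigenvalue of A^T A))

||A||_2 = sigma_max(A) = sqrt(lambda_max(A^T A)). Form the symmetric matrix M = A^T A =
[[25, -11],
 [-11, 34]].
Its characteristic polynomial (trace, determinant of M give the coefficients) is
  p(λ) = det(λ I - M) = λ^2 - 59λ + 729.
For λ^2 - 59λ + 729 the discriminant is 565. It is nonnegative but not a perfect square, so the roots are real and irrational: λ = (59 ± sqrt(565))/2 ≈ 41.3849, 17.6151.
So the eigenvalues of A^T A are ≈ 17.6151, 41.3849 (all ≥ 0, as they must be for A^T A). The largest is λ_max = (59 + sqrt(565))/2 ≈ 41.3849, hence ||A||_2 = sqrt(λ_max) = sqrt((59 + sqrt(565))/2) ≈ 6.4331.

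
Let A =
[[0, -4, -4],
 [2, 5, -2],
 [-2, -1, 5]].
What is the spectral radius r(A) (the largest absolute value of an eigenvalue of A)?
r(A) ≈ 5.7857

The eigenvalues of A are the roots of its characteristic polynomial. With M = A (coefficients from the trace, the sum of principal 2x2 minors, and det A):
  p(λ) = det(λ I - M) = λ^3 - 10λ^2 + 23λ + 8.
No integer candidate from the rational root theorem (±divisors of 8) is a root, so the roots are irrational. The cubic discriminant is Δ = 1384 > 0, so there are three distinct real roots. p(-1) = -26 and p(0) = 8 have opposite signs, so a root lies in (-1, 0); Newton's method refines it to λ ≈ -0.3059. p(4) = 4 and p(5) = -2 have opposite signs, so a root lies in (4, 5); Newton's method refines it to λ ≈ 4.5202. p(5) = -2 and p(6) = 2 have opposite signs, so a root lies in (5, 6); Newton's method refines it to λ ≈ 5.7857. Check (Vieta): the three roots sum to 10, matching tr M = 10.
Thus the eigenvalues (to 4 decimals) are -0.3059 (modulus 0.3059); 4.5202 (modulus 4.5202); 5.7857 (modulus 5.7857). The spectral radius is the largest modulus: r(A) ≈ 5.7857. (Cross-check: r(A) ≤ ||A||_2 ≈ 7.144; equality holds whenever A is normal, though it can also hold for some non-normal A.)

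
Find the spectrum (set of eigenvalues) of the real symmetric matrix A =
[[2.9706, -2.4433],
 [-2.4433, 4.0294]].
sigma(A) ≈ {1, 6}

A is real symmetric, so its spectrum consists of real eigenvalues. Expanding the characteristic polynomial of the displayed matrix gives
  det(λ I - A) = p(λ) = λ^2 + (-7)λ + (6).
Solving p(λ) = 0 yields eigenvalues ≈ 1, 6. (A is shown rounded to 4 decimals, so these recover the underlying integer eigenvalues to within that precision.)
Verification: the trace of A = 7 equals the sum of eigenvalues 7, and det(A) ≈ 6.0000 matches the eigenvalue product 6.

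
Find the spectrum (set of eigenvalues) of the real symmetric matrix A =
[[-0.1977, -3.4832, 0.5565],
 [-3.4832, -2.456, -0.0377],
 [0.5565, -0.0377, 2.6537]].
sigma(A) ≈ {-5, 2, 3}

A is real symmetric, so its spectrum consists of real eigenvalues. Expanding the characteristic polynomial of the displayed matrix gives
  det(λ I - A) = p(λ) = λ^3 + (0)λ^2 + (-19)λ + (30).
Solving p(λ) = 0 yields eigenvalues ≈ -5, 2, 3. (A is shown rounded to 4 decimals, so these recover the underlying integer eigenvalues to within that precision.)
Verification: the trace of A = 0 equals the sum of eigenvalues 0, and det(A) ≈ -30.0010 matches the eigenvalue product -30.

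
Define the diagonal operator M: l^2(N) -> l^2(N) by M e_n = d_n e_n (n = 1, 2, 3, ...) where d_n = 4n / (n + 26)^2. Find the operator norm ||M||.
||M|| = 1/26 (attained at n = 26)

For M diagonal, ||M|| = sup_n |d_n|. Treat f(x) = 4x / (x + 26)^2 for real x > 0. By the quotient rule, f'(x) = 4(26 - x)/(x + 26)^3, which is positive for x < 26 and negative for x > 26. So f has a unique maximum at x = 26, and since 26 is a positive integer, the supremum over n ≥ 1 is attained at n = 26: d_26 = 4·26/(26 + 26)^2 = 4·26/2704 = 1/26. Hence ||M|| = 1/26.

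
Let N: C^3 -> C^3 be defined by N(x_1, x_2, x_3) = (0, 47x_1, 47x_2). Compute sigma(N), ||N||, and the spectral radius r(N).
sigma(N) = {0}; ||N|| = 47; r(N) = 0. (N is nilpotent with N^3 = 0.)

On C^3, N is a strictly lower-triangular matrix with 47 on the subdiagonal and zeros elsewhere, so its characteristic polynomial is lambda^3 and every eigenvalue is 0: sigma(N) = {0}. For the operator norm, N e_i = 47e_{i+1} for i = 1, ..., 2 and N e_3 = 0, so the singular values of N are 47 (with multiplicity 2) and 0; hence ||N|| = 47. The spectral radius r(N) = max|lambda| = 0. Note ||N|| > r(N) — characteristic of non-normal nilpotent operators. Indeed N^3 = 0.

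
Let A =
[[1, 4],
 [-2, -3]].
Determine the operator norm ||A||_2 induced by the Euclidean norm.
||A||_2 = sqrt((30 + sqrt(800))/2) ≈ 5.3983 (= sqrt(largest eigenvalue of A^T A))

||A||_2 = sigma_max(A) = sqrt(lambda_max(A^T A)). Form the symmetric matrix M = A^T A =
[[5, 10],
 [10, 25]].
Its characteristic polynomial (trace, determinant of M give the coefficients) is
  p(λ) = det(λ I - M) = λ^2 - 30λ + 25.
For λ^2 - 30λ + 25 the discriminant is 800. It is nonnegative but not a perfect square, so the roots are real and irrational: λ = (30 ± sqrt(800))/2 ≈ 29.1421, 0.8579.
So the eigenvalues of A^T A are ≈ 0.8579, 29.1421 (all ≥ 0, as they must be for A^T A). The largest is λ_max = (30 + sqrt(800))/2 ≈ 29.1421, hence ||A||_2 = sqrt(λ_max) = sqrt((30 + sqrt(800))/2) ≈ 5.3983.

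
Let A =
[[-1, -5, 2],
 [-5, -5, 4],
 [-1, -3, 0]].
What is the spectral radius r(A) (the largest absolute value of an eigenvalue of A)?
r(A) = (4 + sqrt(72))/2 ≈ 6.2426

The eigenvalues of A are the roots of its characteristic polynomial. With M = A (coefficients from the trace, the sum of principal 2x2 minors, and det A):
  p(λ) = det(λ I - M) = λ^3 + 6λ^2 - 6λ - 28.
By the rational root theorem any rational root is an integer divisor of 28. Testing λ = -2: p(-2) = -8 + 24 + 12 - 28 = 0, so λ = -2 is a root. Dividing out (λ + 2) leaves p(λ) = (λ + 2)(λ^2 + 4λ - 14). For λ^2 + 4λ - 14 the discriminant is 72. It is nonnegative but not a perfect square, so the roots are real and irrational: λ = (-4 ± sqrt(72))/2 ≈ 2.2426, -6.2426.
Thus the eigenvalues (to 4 decimals) are 2.2426 (modulus 2.2426); -6.2426 (modulus 6.2426); -2 (modulus 2). The spectral radius is the largest modulus: r(A) = (4 + sqrt(72))/2 ≈ 6.2426. (Cross-check: r(A) ≤ ||A||_2 ≈ 9.8724; equality holds whenever A is normal, though it can also hold for some non-normal A.)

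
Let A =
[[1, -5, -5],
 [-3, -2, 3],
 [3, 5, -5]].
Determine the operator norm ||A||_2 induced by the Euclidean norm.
||A||_2 ≈ 8.9845 (= sqrt(largest eigenvalue of A^T A))

||A||_2 = sigma_max(A) = sqrt(lambda_max(A^T A)). Form the symmetric matrix M = A^T A =
[[19, 16, -29],
 [16, 54, -6],
 [-29, -6, 59]].
Its characteristic polynomial (trace, sum of principal 2x2 minors, determinant of M give the coefficients) is
  p(λ) = det(λ I - M) = λ^3 - 132λ^2 + 4200λ - 4900.
No integer candidate from the rational root theorem (±divisors of 4900) is a root, so the roots are irrational. The cubic discriminant is Δ = 14177797200 > 0, so there are three distinct real roots. p(1) = -831 and p(2) = 2980 have opposite signs, so a root lies in (1, 2); Newton's method refines it to λ ≈ 1.2124. p(50) = 100 and p(51) = -1381 have opposite signs, so a root lies in (50, 51); Newton's method refines it to λ ≈ 50.0667. p(80) = -1700 and p(81) = 689 have opposite signs, so a root lies in (80, 81); Newton's method refines it to λ ≈ 80.7208. Check (Vieta): the three roots sum to 132, matching tr M = 132.
So the eigenvalues of A^T A are ≈ 1.2124, 50.0667, 80.7208 (all ≥ 0, as they must be for A^T A). The largest is λ_max ≈ 80.7208, hence ||A||_2 = sqrt(λ_max) ≈ 8.9845.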